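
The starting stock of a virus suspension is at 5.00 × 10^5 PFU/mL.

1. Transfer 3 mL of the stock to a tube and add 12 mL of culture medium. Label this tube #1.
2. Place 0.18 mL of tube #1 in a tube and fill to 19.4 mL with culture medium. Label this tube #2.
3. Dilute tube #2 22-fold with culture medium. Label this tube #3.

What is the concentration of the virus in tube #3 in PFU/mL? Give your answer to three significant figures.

Step 1: 3 mL + 12 mL = 15 mL total → factor 15/3 = 5
Step 2: 0.18 mL brought to 19.4 mL → factor 19.4/0.18 = 107.78
Step 3: 22-fold → factor 22
Dilution factor through tube #3 = 5 × 107.78 × 22 = 11856
[tube #3] = 5.00 × 10^5 PFU/mL / 11856 = 42.2 PFU/mL

42.2 PFU/mL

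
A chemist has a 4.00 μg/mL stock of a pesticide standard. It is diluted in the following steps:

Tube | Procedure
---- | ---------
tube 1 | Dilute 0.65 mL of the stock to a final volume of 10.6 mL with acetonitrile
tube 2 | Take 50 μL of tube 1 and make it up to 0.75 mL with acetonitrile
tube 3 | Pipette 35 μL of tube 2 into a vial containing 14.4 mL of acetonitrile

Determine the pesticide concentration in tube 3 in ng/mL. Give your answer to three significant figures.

0.0396 ng/mL

Step 1: 0.65 mL brought to 10.6 mL → factor 10.6/0.65 = 16.308
Step 2: 50 μL brought to 0.75 mL → factor 750/50 = 15
Step 3: 35 μL + 14.4 mL = 14435 μL total → factor 14435/35 = 412.43
Overall dilution factor = 16.308 × 15 × 412.43 = 1.0089 × 10^5
Final = 4.00 μg/mL / 1.0089 × 10^5 = 3.965 × 10^-5 μg/mL = 0.0396 ng/mL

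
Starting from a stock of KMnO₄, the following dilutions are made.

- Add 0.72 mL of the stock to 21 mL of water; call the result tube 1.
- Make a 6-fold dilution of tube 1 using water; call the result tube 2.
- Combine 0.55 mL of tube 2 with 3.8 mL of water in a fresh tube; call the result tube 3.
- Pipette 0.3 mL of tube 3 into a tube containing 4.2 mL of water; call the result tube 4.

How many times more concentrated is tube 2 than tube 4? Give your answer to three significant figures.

119

Step 1: 0.72 mL + 21 mL = 21.72 mL total → factor 21.72/0.72 = 30.167
Step 2: 6-fold → factor 6
Step 3: 0.55 mL + 3.8 mL = 4.35 mL total → factor 4.35/0.55 = 7.9091
Step 4: 0.3 mL + 4.2 mL = 4.5 mL total → factor 4.5/0.3 = 15
Dilution factor to tube 2 = 181; to tube 4 = 21473
[tube 2]/[tube 4] = (factor to tube 4)/(factor to tube 2) = 21473/181 = 119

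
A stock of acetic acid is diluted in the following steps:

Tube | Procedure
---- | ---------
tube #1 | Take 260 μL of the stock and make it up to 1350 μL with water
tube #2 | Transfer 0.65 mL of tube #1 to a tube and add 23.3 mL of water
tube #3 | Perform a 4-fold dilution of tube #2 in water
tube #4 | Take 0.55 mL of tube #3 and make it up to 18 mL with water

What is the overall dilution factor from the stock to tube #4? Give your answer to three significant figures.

2.50 × 10^4

Step 1: 260 μL brought to 1350 μL → factor 1350/260 = 5.1923
Step 2: 0.65 mL + 23.3 mL = 23.95 mL total → factor 23.95/0.65 = 36.846
Step 3: 4-fold → factor 4
Step 4: 0.55 mL brought to 18 mL → factor 18/0.55 = 32.727
Overall dilution factor = 5.1923 × 36.846 × 4 × 32.727 = 25045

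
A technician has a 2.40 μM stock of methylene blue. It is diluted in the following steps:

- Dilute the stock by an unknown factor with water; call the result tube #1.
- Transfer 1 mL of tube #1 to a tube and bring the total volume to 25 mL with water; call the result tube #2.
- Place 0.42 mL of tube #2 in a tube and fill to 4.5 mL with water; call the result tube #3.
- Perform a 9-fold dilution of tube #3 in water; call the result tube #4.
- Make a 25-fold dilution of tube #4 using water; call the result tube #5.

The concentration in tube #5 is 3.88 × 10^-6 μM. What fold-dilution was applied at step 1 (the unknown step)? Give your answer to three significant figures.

Step 1: unknown factor x
Step 2: 1 mL brought to 25 mL → factor 25/1 = 25
Step 3: 0.42 mL brought to 4.5 mL → factor 4.5/0.42 = 10.714
Step 4: 9-fold → factor 9
Step 5: 25-fold → factor 25
Product of known-step factors = 60268
Overall factor = 2.40 μM / (3.88 × 10^-6 μM) = 6.1856 × 10^5
x = 6.1856 × 10^5 / 60268 = 10.3

10.3-fold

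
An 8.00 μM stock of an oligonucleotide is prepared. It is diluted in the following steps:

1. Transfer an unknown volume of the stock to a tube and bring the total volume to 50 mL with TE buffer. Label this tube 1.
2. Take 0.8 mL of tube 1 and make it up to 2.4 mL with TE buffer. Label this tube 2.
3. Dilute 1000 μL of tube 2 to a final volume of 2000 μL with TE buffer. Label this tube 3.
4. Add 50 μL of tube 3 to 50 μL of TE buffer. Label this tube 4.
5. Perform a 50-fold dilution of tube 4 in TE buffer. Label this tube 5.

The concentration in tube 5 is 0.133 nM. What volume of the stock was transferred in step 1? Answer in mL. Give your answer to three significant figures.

Step 1: v brought to 50 mL → factor = 50 mL/v
Step 2: 0.8 mL brought to 2.4 mL → factor 2.4/0.8 = 3
Step 3: 1000 μL brought to 2000 μL → factor 2000/1000 = 2
Step 4: 50 μL + 50 μL = 100 μL total → factor 100/50 = 2
Step 5: 50-fold → factor 50
Product of known-step factors = 600
Overall factor = 8.00 μM / (0.133 nM) = 60150
Step-1 factor = 60150 / 600 = 100.25
v = 50 mL / 100.25 = 0.499 mL

0.499 mL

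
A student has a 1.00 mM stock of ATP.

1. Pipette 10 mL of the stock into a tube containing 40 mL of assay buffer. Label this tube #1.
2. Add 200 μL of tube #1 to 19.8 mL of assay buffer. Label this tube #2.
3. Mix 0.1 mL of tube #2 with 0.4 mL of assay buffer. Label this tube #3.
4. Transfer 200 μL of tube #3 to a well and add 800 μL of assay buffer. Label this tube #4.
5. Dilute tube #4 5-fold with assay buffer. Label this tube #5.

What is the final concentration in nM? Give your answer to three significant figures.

Step 1: 10 mL + 40 mL = 50 mL total → factor 50/10 = 5
Step 2: 200 μL + 19.8 mL = 20000 μL total → factor 20000/200 = 100
Step 3: 0.1 mL + 0.4 mL = 0.5 mL total → factor 0.5/0.1 = 5
Step 4: 200 μL + 800 μL = 1000 μL total → factor 1000/200 = 5
Step 5: 5-fold → factor 5
Overall dilution factor = 5 × 100 × 5 × 5 × 5 = 62500
Final = 1.00 mM / 62500 = 1.600 × 10^-5 mM = 16.0 nM

16.0 nM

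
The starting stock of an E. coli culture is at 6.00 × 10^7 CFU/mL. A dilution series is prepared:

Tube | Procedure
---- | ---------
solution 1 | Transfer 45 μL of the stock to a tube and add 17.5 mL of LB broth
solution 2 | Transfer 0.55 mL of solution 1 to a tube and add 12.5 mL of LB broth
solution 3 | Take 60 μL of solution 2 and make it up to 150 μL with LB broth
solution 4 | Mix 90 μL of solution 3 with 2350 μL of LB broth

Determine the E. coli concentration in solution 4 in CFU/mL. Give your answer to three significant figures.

95.7 CFU/mL

Step 1: 45 μL + 17.5 mL = 17545 μL total → factor 17545/45 = 389.89
Step 2: 0.55 mL + 12.5 mL = 13.05 mL total → factor 13.05/0.55 = 23.727
Step 3: 60 μL brought to 150 μL → factor 150/60 = 2.5
Step 4: 90 μL + 2350 μL = 2440 μL total → factor 2440/90 = 27.111
Overall dilution factor = 389.89 × 23.727 × 2.5 × 27.111 = 6.2701 × 10^5
Final = 6.00 × 10^7 CFU/mL / 6.2701 × 10^5 = 95.7 CFU/mL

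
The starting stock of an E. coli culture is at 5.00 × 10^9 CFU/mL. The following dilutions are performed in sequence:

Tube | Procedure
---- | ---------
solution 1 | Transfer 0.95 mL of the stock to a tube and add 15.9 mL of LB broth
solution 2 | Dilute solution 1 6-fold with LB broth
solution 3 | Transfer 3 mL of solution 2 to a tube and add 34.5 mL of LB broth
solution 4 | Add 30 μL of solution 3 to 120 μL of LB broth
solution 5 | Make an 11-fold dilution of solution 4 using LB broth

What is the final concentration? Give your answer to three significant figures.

Step 1: 0.95 mL + 15.9 mL = 16.85 mL total → factor 16.85/0.95 = 17.737
Step 2: 6-fold → factor 6
Step 3: 3 mL + 34.5 mL = 37.5 mL total → factor 37.5/3 = 12.5
Step 4: 30 μL + 120 μL = 150 μL total → factor 150/30 = 5
Step 5: 11-fold → factor 11
Overall dilution factor = 17.737 × 6 × 12.5 × 5 × 11 = 73164
Final = 5.00 × 10^9 CFU/mL / 73164 = 6.83 × 10^4 CFU/mL

6.83 × 10^4 CFU/mL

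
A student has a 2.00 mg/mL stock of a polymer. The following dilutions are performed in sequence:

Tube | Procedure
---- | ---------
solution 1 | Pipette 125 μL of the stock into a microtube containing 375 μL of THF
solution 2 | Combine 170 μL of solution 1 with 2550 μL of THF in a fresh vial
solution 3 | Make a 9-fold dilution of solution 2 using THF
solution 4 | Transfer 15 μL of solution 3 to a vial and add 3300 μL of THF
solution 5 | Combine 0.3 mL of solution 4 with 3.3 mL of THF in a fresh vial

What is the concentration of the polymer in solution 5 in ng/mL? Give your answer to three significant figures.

Step 1: 125 μL + 375 μL = 500 μL total → factor 500/125 = 4
Step 2: 170 μL + 2550 μL = 2720 μL total → factor 2720/170 = 16
Step 3: 9-fold → factor 9
Step 4: 15 μL + 3300 μL = 3315 μL total → factor 3315/15 = 221
Step 5: 0.3 mL + 3.3 mL = 3.6 mL total → factor 3.6/0.3 = 12
Overall dilution factor = 4 × 16 × 9 × 221 × 12 = 1.5276 × 10^6
Final = 2.00 mg/mL / 1.5276 × 10^6 = 1.309 × 10^-6 mg/mL = 1.31 ng/mL

1.31 ng/mL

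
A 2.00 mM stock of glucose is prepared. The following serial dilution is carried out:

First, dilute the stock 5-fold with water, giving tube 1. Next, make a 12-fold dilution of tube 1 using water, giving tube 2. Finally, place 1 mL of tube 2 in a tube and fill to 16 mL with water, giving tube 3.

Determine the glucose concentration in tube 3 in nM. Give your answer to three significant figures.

Step 1: 5-fold → factor 5
Step 2: 12-fold → factor 12
Step 3: 1 mL brought to 16 mL → factor 16/1 = 16
Overall dilution factor = 5 × 12 × 16 = 960
Final = 2.00 mM / 960 = 0.002083 mM = 2.08 × 10^3 nM

2.08 × 10^3 nM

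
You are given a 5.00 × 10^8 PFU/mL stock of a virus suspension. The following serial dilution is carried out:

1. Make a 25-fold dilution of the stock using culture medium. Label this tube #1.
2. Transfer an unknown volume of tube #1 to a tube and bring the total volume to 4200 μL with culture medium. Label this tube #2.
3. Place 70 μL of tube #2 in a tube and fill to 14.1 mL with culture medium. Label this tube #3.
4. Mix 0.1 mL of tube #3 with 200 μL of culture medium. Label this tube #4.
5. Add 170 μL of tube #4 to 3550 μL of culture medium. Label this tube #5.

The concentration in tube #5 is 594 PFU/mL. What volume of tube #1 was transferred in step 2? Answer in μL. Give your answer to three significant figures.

1.65 × 10^3 μL

Step 1: 25-fold → factor 25
Step 2: v brought to 4200 μL → factor = 4200 μL/v
Step 3: 70 μL brought to 14.1 mL → factor 14100/70 = 201.43
Step 4: 0.1 mL + 200 μL = 0.3 mL total → factor 0.3/0.1 = 3
Step 5: 170 μL + 3550 μL = 3720 μL total → factor 3720/170 = 21.882
Product of known-step factors = 3.3058 × 10^5
Overall factor = 5.00 × 10^8 PFU/mL / (594 PFU/mL) = 8.4175 × 10^5
Step-2 factor = 8.4175 × 10^5 / 3.3058 × 10^5 = 2.5463
v = 4200 μL / 2.5463 = 1.65 × 10^3 μL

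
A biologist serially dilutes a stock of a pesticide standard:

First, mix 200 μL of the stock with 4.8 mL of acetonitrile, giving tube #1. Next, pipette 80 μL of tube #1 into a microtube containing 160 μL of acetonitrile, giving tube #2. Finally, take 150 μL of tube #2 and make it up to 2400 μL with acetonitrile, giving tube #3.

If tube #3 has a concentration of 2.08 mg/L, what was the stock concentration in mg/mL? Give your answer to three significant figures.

Step 1: 200 μL + 4.8 mL = 5000 μL total → factor 5000/200 = 25
Step 2: 80 μL + 160 μL = 240 μL total → factor 240/80 = 3
Step 3: 150 μL brought to 2400 μL → factor 2400/150 = 16
Overall dilution factor = 25 × 3 × 16 = 1200
Stock = 2.08 mg/L × 1200 = 2496 mg/L = 2.50 mg/mL

2.50 mg/mL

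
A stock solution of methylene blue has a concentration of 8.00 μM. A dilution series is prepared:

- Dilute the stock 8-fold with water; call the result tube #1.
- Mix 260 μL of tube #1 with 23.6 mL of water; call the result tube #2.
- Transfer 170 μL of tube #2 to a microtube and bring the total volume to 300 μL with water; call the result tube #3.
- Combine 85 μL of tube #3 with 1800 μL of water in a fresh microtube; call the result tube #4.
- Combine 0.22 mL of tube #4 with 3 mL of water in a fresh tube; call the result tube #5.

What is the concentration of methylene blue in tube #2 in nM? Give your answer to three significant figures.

10.9 nM

Step 1: 8-fold → factor 8
Step 2: 260 μL + 23.6 mL = 23860 μL total → factor 23860/260 = 91.769
Dilution factor through tube #2 = 8 × 91.769 = 734.15
[tube #2] = 8.00 μM / 734.15 = 0.01090 μM = 10.9 nM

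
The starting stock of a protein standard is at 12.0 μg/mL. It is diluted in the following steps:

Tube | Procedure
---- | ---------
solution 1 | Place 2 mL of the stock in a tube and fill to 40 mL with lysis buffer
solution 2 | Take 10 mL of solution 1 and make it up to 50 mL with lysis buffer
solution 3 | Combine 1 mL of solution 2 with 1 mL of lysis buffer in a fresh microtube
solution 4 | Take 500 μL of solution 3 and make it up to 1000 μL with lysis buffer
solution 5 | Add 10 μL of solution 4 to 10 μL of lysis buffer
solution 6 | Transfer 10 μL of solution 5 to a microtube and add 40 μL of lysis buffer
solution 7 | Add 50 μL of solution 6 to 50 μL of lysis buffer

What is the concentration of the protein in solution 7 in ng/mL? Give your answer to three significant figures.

Step 1: 2 mL brought to 40 mL → factor 40/2 = 20
Step 2: 10 mL brought to 50 mL → factor 50/10 = 5
Step 3: 1 mL + 1 mL = 2 mL total → factor 2/1 = 2
Step 4: 500 μL brought to 1000 μL → factor 1000/500 = 2
Step 5: 10 μL + 10 μL = 20 μL total → factor 20/10 = 2
Step 6: 10 μL + 40 μL = 50 μL total → factor 50/10 = 5
Step 7: 50 μL + 50 μL = 100 μL total → factor 100/50 = 2
Overall dilution factor = 20 × 5 × 2 × 2 × 2 × 5 × 2 = 8000
Final = 12.0 μg/mL / 8000 = 0.001500 μg/mL = 1.50 ng/mL

1.50 ng/mL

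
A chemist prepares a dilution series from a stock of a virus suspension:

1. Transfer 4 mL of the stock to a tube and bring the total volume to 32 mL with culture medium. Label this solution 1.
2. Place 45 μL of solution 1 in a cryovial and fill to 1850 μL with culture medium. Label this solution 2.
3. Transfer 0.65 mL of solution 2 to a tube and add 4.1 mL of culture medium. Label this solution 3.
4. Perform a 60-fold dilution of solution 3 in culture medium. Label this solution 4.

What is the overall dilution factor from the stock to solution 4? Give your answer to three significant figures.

1.44 × 10^5

Step 1: 4 mL brought to 32 mL → factor 32/4 = 8
Step 2: 45 μL brought to 1850 μL → factor 1850/45 = 41.111
Step 3: 0.65 mL + 4.1 mL = 4.75 mL total → factor 4.75/0.65 = 7.3077
Step 4: 60-fold → factor 60
Overall dilution factor = 8 × 41.111 × 7.3077 × 60 = 1.4421 × 10^5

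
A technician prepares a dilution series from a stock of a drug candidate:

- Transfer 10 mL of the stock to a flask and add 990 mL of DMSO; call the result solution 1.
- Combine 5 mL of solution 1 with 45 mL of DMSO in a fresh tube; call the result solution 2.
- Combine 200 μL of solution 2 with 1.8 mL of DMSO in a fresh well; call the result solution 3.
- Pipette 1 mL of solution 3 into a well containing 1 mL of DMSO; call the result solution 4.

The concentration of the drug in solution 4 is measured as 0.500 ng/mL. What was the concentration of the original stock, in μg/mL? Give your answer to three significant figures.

10.0 μg/mL

Step 1: 10 mL + 990 mL = 1000 mL total → factor 1000/10 = 100
Step 2: 5 mL + 45 mL = 50 mL total → factor 50/5 = 10
Step 3: 200 μL + 1.8 mL = 2000 μL total → factor 2000/200 = 10
Step 4: 1 mL + 1 mL = 2 mL total → factor 2/1 = 2
Overall dilution factor = 100 × 10 × 10 × 2 = 20000
Stock = 0.500 ng/mL × 20000 = 1.000 × 10^4 ng/mL = 10.0 μg/mL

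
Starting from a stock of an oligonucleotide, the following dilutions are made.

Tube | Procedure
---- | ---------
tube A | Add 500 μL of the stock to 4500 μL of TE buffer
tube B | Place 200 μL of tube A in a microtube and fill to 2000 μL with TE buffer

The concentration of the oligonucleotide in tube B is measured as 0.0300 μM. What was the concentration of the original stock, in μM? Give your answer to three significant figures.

Step 1: 500 μL + 4500 μL = 5000 μL total → factor 5000/500 = 10
Step 2: 200 μL brought to 2000 μL → factor 2000/200 = 10
Overall dilution factor = 10 × 10 = 100
Stock = 0.0300 μM × 100 = 3.00 μM

3.00 μM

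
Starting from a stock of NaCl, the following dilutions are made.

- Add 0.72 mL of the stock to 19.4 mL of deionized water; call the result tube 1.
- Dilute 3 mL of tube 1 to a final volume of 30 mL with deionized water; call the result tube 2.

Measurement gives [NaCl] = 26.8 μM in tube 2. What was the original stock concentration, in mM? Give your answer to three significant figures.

7.49 mM

Step 1: 0.72 mL + 19.4 mL = 20.12 mL total → factor 20.12/0.72 = 27.944
Step 2: 3 mL brought to 30 mL → factor 30/3 = 10
Overall dilution factor = 27.944 × 10 = 279.44
Stock = 26.8 μM × 279.44 = 7489 μM = 7.49 mM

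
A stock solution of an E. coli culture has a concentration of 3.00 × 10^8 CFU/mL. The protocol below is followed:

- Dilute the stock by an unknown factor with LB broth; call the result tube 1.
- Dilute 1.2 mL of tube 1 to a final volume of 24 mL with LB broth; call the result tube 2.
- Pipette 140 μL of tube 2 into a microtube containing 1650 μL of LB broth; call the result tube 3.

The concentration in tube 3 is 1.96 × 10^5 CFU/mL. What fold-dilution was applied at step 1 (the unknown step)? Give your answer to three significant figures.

5.99-fold

Step 1: unknown factor x
Step 2: 1.2 mL brought to 24 mL → factor 24/1.2 = 20
Step 3: 140 μL + 1650 μL = 1790 μL total → factor 1790/140 = 12.786
Product of known-step factors = 255.71
Overall factor = 3.00 × 10^8 CFU/mL / (1.96 × 10^5 CFU/mL) = 1530.6
x = 1530.6 / 255.71 = 5.99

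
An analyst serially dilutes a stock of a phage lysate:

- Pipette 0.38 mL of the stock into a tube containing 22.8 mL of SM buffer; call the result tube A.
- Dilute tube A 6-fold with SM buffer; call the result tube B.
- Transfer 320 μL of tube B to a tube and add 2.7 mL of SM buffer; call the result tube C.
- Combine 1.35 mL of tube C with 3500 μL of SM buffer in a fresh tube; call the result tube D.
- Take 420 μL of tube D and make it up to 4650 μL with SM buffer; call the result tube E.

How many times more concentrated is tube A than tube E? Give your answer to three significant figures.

Step 1: 0.38 mL + 22.8 mL = 23.18 mL total → factor 23.18/0.38 = 61
Step 2: 6-fold → factor 6
Step 3: 320 μL + 2.7 mL = 3020 μL total → factor 3020/320 = 9.4375
Step 4: 1.35 mL + 3500 μL = 4.85 mL total → factor 4.85/1.35 = 3.5926
Step 5: 420 μL brought to 4650 μL → factor 4650/420 = 11.071
Dilution factor to tube A = 61; to tube E = 1.3739 × 10^5
[tube A]/[tube E] = (factor to tube E)/(factor to tube A) = 1.3739 × 10^5/61 = 2.25 × 10^3

2.25 × 10^3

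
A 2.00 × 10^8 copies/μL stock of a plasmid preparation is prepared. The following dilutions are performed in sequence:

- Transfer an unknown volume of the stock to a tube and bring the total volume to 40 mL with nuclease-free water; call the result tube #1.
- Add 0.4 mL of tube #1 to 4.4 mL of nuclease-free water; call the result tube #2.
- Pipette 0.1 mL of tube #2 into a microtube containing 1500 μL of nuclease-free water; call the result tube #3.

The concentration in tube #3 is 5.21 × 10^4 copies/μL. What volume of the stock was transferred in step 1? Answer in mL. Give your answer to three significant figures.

2.00 mL

Step 1: v brought to 40 mL → factor = 40 mL/v
Step 2: 0.4 mL + 4.4 mL = 4.8 mL total → factor 4.8/0.4 = 12
Step 3: 0.1 mL + 1500 μL = 1.6 mL total → factor 1.6/0.1 = 16
Product of known-step factors = 192
Overall factor = 2.00 × 10^8 copies/μL / (5.21 × 10^4 copies/μL) = 3838.8
Step-1 factor = 3838.8 / 192 = 19.994
v = 40 mL / 19.994 = 2.00 mL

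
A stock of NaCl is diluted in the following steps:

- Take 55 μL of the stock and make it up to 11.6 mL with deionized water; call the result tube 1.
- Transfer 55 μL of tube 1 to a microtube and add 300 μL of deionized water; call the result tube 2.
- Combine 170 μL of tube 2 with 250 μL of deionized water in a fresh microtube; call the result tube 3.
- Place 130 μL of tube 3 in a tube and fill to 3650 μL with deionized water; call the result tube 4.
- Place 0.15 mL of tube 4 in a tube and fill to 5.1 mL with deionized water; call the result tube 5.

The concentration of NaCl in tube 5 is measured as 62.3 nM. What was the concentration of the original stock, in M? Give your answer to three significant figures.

Step 1: 55 μL brought to 11.6 mL → factor 11600/55 = 210.91
Step 2: 55 μL + 300 μL = 355 μL total → factor 355/55 = 6.4545
Step 3: 170 μL + 250 μL = 420 μL total → factor 420/170 = 2.4706
Step 4: 130 μL brought to 3650 μL → factor 3650/130 = 28.077
Step 5: 0.15 mL brought to 5.1 mL → factor 5.1/0.15 = 34
Overall dilution factor = 210.91 × 6.4545 × 2.4706 × 28.077 × 34 = 3.2106 × 10^6
Stock = 62.3 nM × 3.2106 × 10^6 = 2.000 × 10^8 nM = 0.200 M

0.200 M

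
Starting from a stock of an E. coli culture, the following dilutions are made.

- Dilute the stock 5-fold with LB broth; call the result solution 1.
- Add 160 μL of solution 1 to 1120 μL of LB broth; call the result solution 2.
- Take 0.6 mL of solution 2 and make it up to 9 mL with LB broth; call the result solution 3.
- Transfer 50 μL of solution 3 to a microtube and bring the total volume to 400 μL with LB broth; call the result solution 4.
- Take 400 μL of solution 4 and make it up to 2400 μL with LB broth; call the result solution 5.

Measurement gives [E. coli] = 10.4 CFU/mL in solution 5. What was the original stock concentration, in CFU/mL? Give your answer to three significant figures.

Step 1: 5-fold → factor 5
Step 2: 160 μL + 1120 μL = 1280 μL total → factor 1280/160 = 8
Step 3: 0.6 mL brought to 9 mL → factor 9/0.6 = 15
Step 4: 50 μL brought to 400 μL → factor 400/50 = 8
Step 5: 400 μL brought to 2400 μL → factor 2400/400 = 6
Overall dilution factor = 5 × 8 × 15 × 8 × 6 = 28800
Stock = 10.4 CFU/mL × 28800 = 3.00 × 10^5 CFU/mL

3.00 × 10^5 CFU/mL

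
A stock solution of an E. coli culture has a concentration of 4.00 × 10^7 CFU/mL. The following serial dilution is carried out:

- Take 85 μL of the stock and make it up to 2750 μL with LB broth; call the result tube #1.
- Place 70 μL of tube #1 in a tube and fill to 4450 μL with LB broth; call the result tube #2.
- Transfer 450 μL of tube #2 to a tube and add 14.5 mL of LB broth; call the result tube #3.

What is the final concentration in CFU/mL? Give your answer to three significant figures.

585 CFU/mL

Step 1: 85 μL brought to 2750 μL → factor 2750/85 = 32.353
Step 2: 70 μL brought to 4450 μL → factor 4450/70 = 63.571
Step 3: 450 μL + 14.5 mL = 14950 μL total → factor 14950/450 = 33.222
Overall dilution factor = 32.353 × 63.571 × 33.222 = 68329
Final = 4.00 × 10^7 CFU/mL / 68329 = 585 CFU/mL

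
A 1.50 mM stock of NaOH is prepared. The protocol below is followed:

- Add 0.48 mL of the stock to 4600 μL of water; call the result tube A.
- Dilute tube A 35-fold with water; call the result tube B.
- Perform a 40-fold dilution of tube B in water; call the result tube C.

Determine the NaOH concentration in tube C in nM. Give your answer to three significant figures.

Step 1: 0.48 mL + 4600 μL = 5.08 mL total → factor 5.08/0.48 = 10.583
Step 2: 35-fold → factor 35
Step 3: 40-fold → factor 40
Overall dilution factor = 10.583 × 35 × 40 = 14817
Final = 1.50 mM / 14817 = 0.0001012 mM = 101 nM

101 nM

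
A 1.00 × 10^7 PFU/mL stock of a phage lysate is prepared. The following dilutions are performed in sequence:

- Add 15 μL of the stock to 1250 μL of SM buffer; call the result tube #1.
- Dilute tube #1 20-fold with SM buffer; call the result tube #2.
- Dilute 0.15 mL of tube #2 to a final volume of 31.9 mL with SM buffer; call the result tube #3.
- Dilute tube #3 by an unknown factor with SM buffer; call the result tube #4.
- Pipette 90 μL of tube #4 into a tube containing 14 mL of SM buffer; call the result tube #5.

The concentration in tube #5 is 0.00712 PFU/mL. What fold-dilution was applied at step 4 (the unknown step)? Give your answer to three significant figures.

Step 1: 15 μL + 1250 μL = 1265 μL total → factor 1265/15 = 84.333
Step 2: 20-fold → factor 20
Step 3: 0.15 mL brought to 31.9 mL → factor 31.9/0.15 = 212.67
Step 4: unknown factor x
Step 5: 90 μL + 14 mL = 14090 μL total → factor 14090/90 = 156.56
Product of known-step factors = 5.6156 × 10^7
Overall factor = 1.00 × 10^7 PFU/mL / (0.00712 PFU/mL) = 1.4045 × 10^9
x = 1.4045 × 10^9 / 5.6156 × 10^7 = 25.0

25.0-fold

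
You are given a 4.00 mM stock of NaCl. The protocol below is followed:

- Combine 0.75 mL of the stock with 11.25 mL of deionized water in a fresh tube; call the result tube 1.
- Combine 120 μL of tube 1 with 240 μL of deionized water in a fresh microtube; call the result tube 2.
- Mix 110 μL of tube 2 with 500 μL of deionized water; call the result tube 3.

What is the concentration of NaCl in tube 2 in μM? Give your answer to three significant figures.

83.3 μM

Step 1: 0.75 mL + 11.25 mL = 12 mL total → factor 12/0.75 = 16
Step 2: 120 μL + 240 μL = 360 μL total → factor 360/120 = 3
Dilution factor through tube 2 = 16 × 3 = 48
[tube 2] = 4.00 mM / 48 = 0.08333 mM = 83.3 μM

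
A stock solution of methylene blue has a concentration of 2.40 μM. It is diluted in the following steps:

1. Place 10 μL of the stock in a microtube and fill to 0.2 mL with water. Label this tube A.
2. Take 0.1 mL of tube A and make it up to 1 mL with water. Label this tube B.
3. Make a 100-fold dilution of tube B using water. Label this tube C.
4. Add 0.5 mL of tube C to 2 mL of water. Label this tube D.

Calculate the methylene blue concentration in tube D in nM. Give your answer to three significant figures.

0.0240 nM

Step 1: 10 μL brought to 0.2 mL → factor 200/10 = 20
Step 2: 0.1 mL brought to 1 mL → factor 1/0.1 = 10
Step 3: 100-fold → factor 100
Step 4: 0.5 mL + 2 mL = 2.5 mL total → factor 2.5/0.5 = 5
Dilution factor through tube D = 20 × 10 × 100 × 5 = 1 × 10^5
[tube D] = 2.40 μM / 1 × 10^5 = 2.400 × 10^-5 μM = 0.0240 nM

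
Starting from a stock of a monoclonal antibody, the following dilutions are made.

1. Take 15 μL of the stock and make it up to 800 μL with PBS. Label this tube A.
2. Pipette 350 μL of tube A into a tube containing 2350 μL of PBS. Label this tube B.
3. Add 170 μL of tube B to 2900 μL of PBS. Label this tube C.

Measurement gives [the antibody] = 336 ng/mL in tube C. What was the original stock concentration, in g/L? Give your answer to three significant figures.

2.50 g/L

Step 1: 15 μL brought to 800 μL → factor 800/15 = 53.333
Step 2: 350 μL + 2350 μL = 2700 μL total → factor 2700/350 = 7.7143
Step 3: 170 μL + 2900 μL = 3070 μL total → factor 3070/170 = 18.059
Overall dilution factor = 53.333 × 7.7143 × 18.059 = 7429.9
Stock = 336 ng/mL × 7429.9 = 2.496 × 10^6 ng/mL = 2.50 g/L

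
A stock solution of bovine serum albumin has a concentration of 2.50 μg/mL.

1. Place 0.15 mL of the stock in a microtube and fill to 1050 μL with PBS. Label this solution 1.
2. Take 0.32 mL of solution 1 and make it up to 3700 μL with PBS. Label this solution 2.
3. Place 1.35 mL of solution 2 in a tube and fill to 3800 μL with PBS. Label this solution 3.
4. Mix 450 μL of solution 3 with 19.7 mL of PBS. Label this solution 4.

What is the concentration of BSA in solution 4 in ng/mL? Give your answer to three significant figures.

Step 1: 0.15 mL brought to 1050 μL → factor 1.05/0.15 = 7
Step 2: 0.32 mL brought to 3700 μL → factor 3.7/0.32 = 11.562
Step 3: 1.35 mL brought to 3800 μL → factor 3.8/1.35 = 2.8148
Step 4: 450 μL + 19.7 mL = 20150 μL total → factor 20150/450 = 44.778
Overall dilution factor = 7 × 11.562 × 2.8148 × 44.778 = 10201
Final = 2.50 μg/mL / 10201 = 0.0002451 μg/mL = 0.245 ng/mL

0.245 ng/mL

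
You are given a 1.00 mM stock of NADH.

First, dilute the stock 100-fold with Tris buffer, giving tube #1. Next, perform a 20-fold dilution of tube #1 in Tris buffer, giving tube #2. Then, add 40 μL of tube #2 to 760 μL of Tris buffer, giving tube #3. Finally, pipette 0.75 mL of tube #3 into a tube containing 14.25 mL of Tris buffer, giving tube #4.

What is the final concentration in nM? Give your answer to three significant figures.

Step 1: 100-fold → factor 100
Step 2: 20-fold → factor 20
Step 3: 40 μL + 760 μL = 800 μL total → factor 800/40 = 20
Step 4: 0.75 mL + 14.25 mL = 15 mL total → factor 15/0.75 = 20
Overall dilution factor = 100 × 20 × 20 × 20 = 8 × 10^5
Final = 1.00 mM / 8 × 10^5 = 1.250 × 10^-6 mM = 1.25 nM

1.25 nM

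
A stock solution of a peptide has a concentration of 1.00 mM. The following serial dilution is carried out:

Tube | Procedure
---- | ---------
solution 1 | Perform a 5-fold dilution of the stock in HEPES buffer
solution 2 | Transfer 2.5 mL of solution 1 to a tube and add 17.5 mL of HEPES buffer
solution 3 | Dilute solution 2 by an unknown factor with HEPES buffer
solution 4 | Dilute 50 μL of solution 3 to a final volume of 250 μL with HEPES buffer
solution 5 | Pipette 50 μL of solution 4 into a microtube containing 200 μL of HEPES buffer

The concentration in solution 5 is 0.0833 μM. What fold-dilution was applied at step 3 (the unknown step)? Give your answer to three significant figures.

12.0-fold

Step 1: 5-fold → factor 5
Step 2: 2.5 mL + 17.5 mL = 20 mL total → factor 20/2.5 = 8
Step 3: unknown factor x
Step 4: 50 μL brought to 250 μL → factor 250/50 = 5
Step 5: 50 μL + 200 μL = 250 μL total → factor 250/50 = 5
Product of known-step factors = 1000
Overall factor = 1.00 mM / (0.0833 μM) = 12005
x = 12005 / 1000 = 12.0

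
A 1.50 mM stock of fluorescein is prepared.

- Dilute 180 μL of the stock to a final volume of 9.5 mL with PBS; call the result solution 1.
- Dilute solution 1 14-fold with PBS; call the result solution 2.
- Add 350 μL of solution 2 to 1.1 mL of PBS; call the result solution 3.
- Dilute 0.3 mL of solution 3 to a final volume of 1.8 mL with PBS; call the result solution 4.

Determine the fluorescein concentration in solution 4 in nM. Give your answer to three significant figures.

81.7 nM

Step 1: 180 μL brought to 9.5 mL → factor 9500/180 = 52.778
Step 2: 14-fold → factor 14
Step 3: 350 μL + 1.1 mL = 1450 μL total → factor 1450/350 = 4.1429
Step 4: 0.3 mL brought to 1.8 mL → factor 1.8/0.3 = 6
Overall dilution factor = 52.778 × 14 × 4.1429 × 6 = 18367
Final = 1.50 mM / 18367 = 8.167 × 10^-5 mM = 81.7 nM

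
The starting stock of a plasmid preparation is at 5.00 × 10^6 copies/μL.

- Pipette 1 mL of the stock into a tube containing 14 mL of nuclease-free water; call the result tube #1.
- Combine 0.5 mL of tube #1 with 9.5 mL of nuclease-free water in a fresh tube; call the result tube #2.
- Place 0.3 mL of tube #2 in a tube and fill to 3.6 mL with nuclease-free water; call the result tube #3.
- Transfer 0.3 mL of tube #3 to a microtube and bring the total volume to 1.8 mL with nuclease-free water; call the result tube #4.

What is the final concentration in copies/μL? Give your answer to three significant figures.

Step 1: 1 mL + 14 mL = 15 mL total → factor 15/1 = 15
Step 2: 0.5 mL + 9.5 mL = 10 mL total → factor 10/0.5 = 20
Step 3: 0.3 mL brought to 3.6 mL → factor 3.6/0.3 = 12
Step 4: 0.3 mL brought to 1.8 mL → factor 1.8/0.3 = 6
Overall dilution factor = 15 × 20 × 12 × 6 = 21600
Final = 5.00 × 10^6 copies/μL / 21600 = 231 copies/μL

231 copies/μL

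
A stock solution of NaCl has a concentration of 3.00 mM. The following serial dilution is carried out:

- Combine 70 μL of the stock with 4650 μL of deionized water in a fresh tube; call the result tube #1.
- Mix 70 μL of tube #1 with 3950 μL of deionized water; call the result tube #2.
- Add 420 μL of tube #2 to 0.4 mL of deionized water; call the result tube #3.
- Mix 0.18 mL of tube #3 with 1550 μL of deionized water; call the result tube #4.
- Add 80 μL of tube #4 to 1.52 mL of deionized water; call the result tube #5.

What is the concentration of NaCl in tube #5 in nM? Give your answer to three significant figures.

Step 1: 70 μL + 4650 μL = 4720 μL total → factor 4720/70 = 67.429
Step 2: 70 μL + 3950 μL = 4020 μL total → factor 4020/70 = 57.429
Step 3: 420 μL + 0.4 mL = 820 μL total → factor 820/420 = 1.9524
Step 4: 0.18 mL + 1550 μL = 1.73 mL total → factor 1.73/0.18 = 9.6111
Step 5: 80 μL + 1.52 mL = 1600 μL total → factor 1600/80 = 20
Overall dilution factor = 67.429 × 57.429 × 1.9524 × 9.6111 × 20 = 1.4532 × 10^6
Final = 3.00 mM / 1.4532 × 10^6 = 2.064 × 10^-6 mM = 2.06 nM

2.06 nM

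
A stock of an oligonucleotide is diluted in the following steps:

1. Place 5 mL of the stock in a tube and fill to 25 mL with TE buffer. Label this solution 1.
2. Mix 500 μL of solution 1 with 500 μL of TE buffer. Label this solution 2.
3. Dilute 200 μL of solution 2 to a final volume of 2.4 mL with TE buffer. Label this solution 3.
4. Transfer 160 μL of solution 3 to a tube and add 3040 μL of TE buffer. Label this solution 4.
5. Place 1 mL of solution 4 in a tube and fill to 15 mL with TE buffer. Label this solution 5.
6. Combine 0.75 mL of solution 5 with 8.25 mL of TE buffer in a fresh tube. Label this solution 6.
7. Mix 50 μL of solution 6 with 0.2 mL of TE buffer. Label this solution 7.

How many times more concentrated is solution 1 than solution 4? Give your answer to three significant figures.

480

Step 1: 5 mL brought to 25 mL → factor 25/5 = 5
Step 2: 500 μL + 500 μL = 1000 μL total → factor 1000/500 = 2
Step 3: 200 μL brought to 2.4 mL → factor 2400/200 = 12
Step 4: 160 μL + 3040 μL = 3200 μL total → factor 3200/160 = 20
Dilution factor to solution 1 = 5; to solution 4 = 2400
[solution 1]/[solution 4] = (factor to solution 4)/(factor to solution 1) = 2400/5 = 480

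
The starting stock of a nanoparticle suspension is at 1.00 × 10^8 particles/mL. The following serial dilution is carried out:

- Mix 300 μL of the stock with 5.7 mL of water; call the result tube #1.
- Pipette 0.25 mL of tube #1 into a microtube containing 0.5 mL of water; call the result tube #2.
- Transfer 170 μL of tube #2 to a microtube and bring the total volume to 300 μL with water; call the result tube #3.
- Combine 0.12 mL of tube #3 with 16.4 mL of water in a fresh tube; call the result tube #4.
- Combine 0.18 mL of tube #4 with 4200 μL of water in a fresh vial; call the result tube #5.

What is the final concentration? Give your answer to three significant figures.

Step 1: 300 μL + 5.7 mL = 6000 μL total → factor 6000/300 = 20
Step 2: 0.25 mL + 0.5 mL = 0.75 mL total → factor 0.75/0.25 = 3
Step 3: 170 μL brought to 300 μL → factor 300/170 = 1.7647
Step 4: 0.12 mL + 16.4 mL = 16.52 mL total → factor 16.52/0.12 = 137.67
Step 5: 0.18 mL + 4200 μL = 4.38 mL total → factor 4.38/0.18 = 24.333
Overall dilution factor = 20 × 3 × 1.7647 × 137.67 × 24.333 = 3.5469 × 10^5
Final = 1.00 × 10^8 particles/mL / 3.5469 × 10^5 = 282 particles/mL

282 particles/mL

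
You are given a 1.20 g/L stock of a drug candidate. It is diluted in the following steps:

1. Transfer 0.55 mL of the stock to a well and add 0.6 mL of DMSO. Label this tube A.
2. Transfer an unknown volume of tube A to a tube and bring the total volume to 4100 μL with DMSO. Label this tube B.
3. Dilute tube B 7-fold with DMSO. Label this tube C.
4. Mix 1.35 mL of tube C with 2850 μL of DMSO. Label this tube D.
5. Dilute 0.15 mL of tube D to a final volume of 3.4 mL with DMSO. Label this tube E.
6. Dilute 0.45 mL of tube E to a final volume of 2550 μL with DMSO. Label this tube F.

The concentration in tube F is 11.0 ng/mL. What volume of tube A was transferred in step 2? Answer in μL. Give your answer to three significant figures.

Step 1: 0.55 mL + 0.6 mL = 1.15 mL total → factor 1.15/0.55 = 2.0909
Step 2: v brought to 4100 μL → factor = 4100 μL/v
Step 3: 7-fold → factor 7
Step 4: 1.35 mL + 2850 μL = 4.2 mL total → factor 4.2/1.35 = 3.1111
Step 5: 0.15 mL brought to 3.4 mL → factor 3.4/0.15 = 22.667
Step 6: 0.45 mL brought to 2550 μL → factor 2.55/0.45 = 5.6667
Product of known-step factors = 5848.8
Overall factor = 1.20 g/L / (11.0 ng/mL) = 1.0909 × 10^5
Step-2 factor = 1.0909 × 10^5 / 5848.8 = 18.652
v = 4100 μL / 18.652 = 220 μL

220 μL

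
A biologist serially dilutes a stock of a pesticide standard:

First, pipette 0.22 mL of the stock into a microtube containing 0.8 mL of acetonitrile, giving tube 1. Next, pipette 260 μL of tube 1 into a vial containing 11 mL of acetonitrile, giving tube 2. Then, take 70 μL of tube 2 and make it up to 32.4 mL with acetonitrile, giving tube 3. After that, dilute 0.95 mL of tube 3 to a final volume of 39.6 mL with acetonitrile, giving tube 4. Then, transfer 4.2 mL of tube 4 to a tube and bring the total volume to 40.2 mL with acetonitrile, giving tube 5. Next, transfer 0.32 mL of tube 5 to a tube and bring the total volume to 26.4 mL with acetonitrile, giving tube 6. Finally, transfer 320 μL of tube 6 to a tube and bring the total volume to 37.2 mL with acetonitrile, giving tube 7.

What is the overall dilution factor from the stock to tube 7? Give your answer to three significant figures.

Step 1: 0.22 mL + 0.8 mL = 1.02 mL total → factor 1.02/0.22 = 4.6364
Step 2: 260 μL + 11 mL = 11260 μL total → factor 11260/260 = 43.308
Step 3: 70 μL brought to 32.4 mL → factor 32400/70 = 462.86
Step 4: 0.95 mL brought to 39.6 mL → factor 39.6/0.95 = 41.684
Step 5: 4.2 mL brought to 40.2 mL → factor 40.2/4.2 = 9.5714
Step 6: 0.32 mL brought to 26.4 mL → factor 26.4/0.32 = 82.5
Step 7: 320 μL brought to 37.2 mL → factor 37200/320 = 116.25
Overall dilution factor = 4.6364 × 43.308 × 462.86 × 41.684 × 9.5714 × 82.5 × 116.25 = 3.5562 × 10^11

3.56 × 10^11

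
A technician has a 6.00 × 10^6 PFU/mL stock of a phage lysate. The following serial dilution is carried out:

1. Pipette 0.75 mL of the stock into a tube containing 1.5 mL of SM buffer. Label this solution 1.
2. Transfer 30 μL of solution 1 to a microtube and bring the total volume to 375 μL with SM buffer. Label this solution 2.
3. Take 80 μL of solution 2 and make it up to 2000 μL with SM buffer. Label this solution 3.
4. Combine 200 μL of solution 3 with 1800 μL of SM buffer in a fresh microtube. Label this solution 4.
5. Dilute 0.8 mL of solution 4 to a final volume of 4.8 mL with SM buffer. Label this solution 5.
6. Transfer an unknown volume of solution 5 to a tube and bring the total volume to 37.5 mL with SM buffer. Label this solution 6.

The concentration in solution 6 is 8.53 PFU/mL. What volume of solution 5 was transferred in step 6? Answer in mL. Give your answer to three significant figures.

Step 1: 0.75 mL + 1.5 mL = 2.25 mL total → factor 2.25/0.75 = 3
Step 2: 30 μL brought to 375 μL → factor 375/30 = 12.5
Step 3: 80 μL brought to 2000 μL → factor 2000/80 = 25
Step 4: 200 μL + 1800 μL = 2000 μL total → factor 2000/200 = 10
Step 5: 0.8 mL brought to 4.8 mL → factor 4.8/0.8 = 6
Step 6: v brought to 37.5 mL → factor = 37.5 mL/v
Product of known-step factors = 56250
Overall factor = 6.00 × 10^6 PFU/mL / (8.53 PFU/mL) = 7.034 × 10^5
Step-6 factor = 7.034 × 10^5 / 56250 = 12.505
v = 37.5 mL / 12.505 = 3.00 mL

3.00 mL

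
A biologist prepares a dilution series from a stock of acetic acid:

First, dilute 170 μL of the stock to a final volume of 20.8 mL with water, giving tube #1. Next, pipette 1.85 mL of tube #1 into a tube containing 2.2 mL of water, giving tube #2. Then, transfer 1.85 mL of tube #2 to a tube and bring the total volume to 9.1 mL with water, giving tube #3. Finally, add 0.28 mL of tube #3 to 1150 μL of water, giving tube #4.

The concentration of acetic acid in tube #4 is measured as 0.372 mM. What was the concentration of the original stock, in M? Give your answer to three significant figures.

2.50 M

Step 1: 170 μL brought to 20.8 mL → factor 20800/170 = 122.35
Step 2: 1.85 mL + 2.2 mL = 4.05 mL total → factor 4.05/1.85 = 2.1892
Step 3: 1.85 mL brought to 9.1 mL → factor 9.1/1.85 = 4.9189
Step 4: 0.28 mL + 1150 μL = 1.43 mL total → factor 1.43/0.28 = 5.1071
Overall dilution factor = 122.35 × 2.1892 × 4.9189 × 5.1071 = 6728.9
Stock = 0.372 mM × 6728.9 = 2503 mM = 2.50 M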